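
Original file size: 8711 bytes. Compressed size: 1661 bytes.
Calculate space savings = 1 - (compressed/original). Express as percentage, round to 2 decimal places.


ratio = compressed/original = 1661/8711 = 0.190678
savings = 1 - ratio = 1 - 0.190678 = 0.809322
as a percentage: 0.809322 * 100 = 80.93%

Space savings = 1 - 1661/8711 = 80.93%


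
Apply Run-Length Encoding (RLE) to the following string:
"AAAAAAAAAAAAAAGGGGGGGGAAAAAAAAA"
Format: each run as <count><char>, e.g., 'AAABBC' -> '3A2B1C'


Scanning runs left to right:
  i=0: run of 'A' x 14 -> '14A'
  i=14: run of 'G' x 8 -> '8G'
  i=22: run of 'A' x 9 -> '9A'

RLE = 14A8G9A


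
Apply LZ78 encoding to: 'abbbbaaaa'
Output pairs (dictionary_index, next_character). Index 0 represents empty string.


LZ78 encoding steps:
Dictionary: {0: ''}
Step 1: w='' (idx 0), next='a' -> output (0, 'a'), add 'a' as idx 1
Step 2: w='' (idx 0), next='b' -> output (0, 'b'), add 'b' as idx 2
Step 3: w='b' (idx 2), next='b' -> output (2, 'b'), add 'bb' as idx 3
Step 4: w='b' (idx 2), next='a' -> output (2, 'a'), add 'ba' as idx 4
Step 5: w='a' (idx 1), next='a' -> output (1, 'a'), add 'aa' as idx 5
Step 6: w='a' (idx 1), end of input -> output (1, '')


Encoded: [(0, 'a'), (0, 'b'), (2, 'b'), (2, 'a'), (1, 'a'), (1, '')]


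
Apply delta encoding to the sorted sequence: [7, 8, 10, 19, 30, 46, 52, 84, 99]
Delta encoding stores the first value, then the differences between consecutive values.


First value: 7
Deltas:
  8 - 7 = 1
  10 - 8 = 2
  19 - 10 = 9
  30 - 19 = 11
  46 - 30 = 16
  52 - 46 = 6
  84 - 52 = 32
  99 - 84 = 15


Delta encoded: [7, 1, 2, 9, 11, 16, 6, 32, 15]


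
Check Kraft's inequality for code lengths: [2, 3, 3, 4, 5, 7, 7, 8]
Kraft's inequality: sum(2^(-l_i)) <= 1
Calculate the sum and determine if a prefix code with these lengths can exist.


Sum = 2^(-2) + 2^(-3) + 2^(-3) + 2^(-4) + 2^(-5) + 2^(-7) + 2^(-7) + 2^(-8)
    = 0.25 + 0.125 + 0.125 + 0.0625 + 0.03125 + 0.0078125 + 0.0078125 + 0.00390625
    = 157/256 = 0.61328125
Since 0.61328125 <= 1, Kraft's inequality IS satisfied.
A prefix code with these lengths CAN exist.

Kraft sum = 0.61328125. Satisfied.


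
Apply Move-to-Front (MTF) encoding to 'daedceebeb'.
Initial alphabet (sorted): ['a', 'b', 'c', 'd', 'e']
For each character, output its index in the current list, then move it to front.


MTF encoding:
'd': index 3 in ['a', 'b', 'c', 'd', 'e'] -> ['d', 'a', 'b', 'c', 'e']
'a': index 1 in ['d', 'a', 'b', 'c', 'e'] -> ['a', 'd', 'b', 'c', 'e']
'e': index 4 in ['a', 'd', 'b', 'c', 'e'] -> ['e', 'a', 'd', 'b', 'c']
'd': index 2 in ['e', 'a', 'd', 'b', 'c'] -> ['d', 'e', 'a', 'b', 'c']
'c': index 4 in ['d', 'e', 'a', 'b', 'c'] -> ['c', 'd', 'e', 'a', 'b']
'e': index 2 in ['c', 'd', 'e', 'a', 'b'] -> ['e', 'c', 'd', 'a', 'b']
'e': index 0 in ['e', 'c', 'd', 'a', 'b'] -> ['e', 'c', 'd', 'a', 'b']
'b': index 4 in ['e', 'c', 'd', 'a', 'b'] -> ['b', 'e', 'c', 'd', 'a']
'e': index 1 in ['b', 'e', 'c', 'd', 'a'] -> ['e', 'b', 'c', 'd', 'a']
'b': index 1 in ['e', 'b', 'c', 'd', 'a'] -> ['b', 'e', 'c', 'd', 'a']


Output: [3, 1, 4, 2, 4, 2, 0, 4, 1, 1]


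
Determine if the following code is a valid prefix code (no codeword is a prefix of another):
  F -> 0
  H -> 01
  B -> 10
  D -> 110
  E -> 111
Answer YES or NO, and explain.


Checking each pair (does one codeword prefix another?):
  F='0' vs H='01': prefix -- VIOLATION

NO -- this is NOT a valid prefix code. F (0) is a prefix of H (01).


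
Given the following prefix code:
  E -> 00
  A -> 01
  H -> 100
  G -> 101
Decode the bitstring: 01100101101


Decoding step by step:
Bits 01 -> A
Bits 100 -> H
Bits 101 -> G
Bits 101 -> G


Decoded message: AHGG


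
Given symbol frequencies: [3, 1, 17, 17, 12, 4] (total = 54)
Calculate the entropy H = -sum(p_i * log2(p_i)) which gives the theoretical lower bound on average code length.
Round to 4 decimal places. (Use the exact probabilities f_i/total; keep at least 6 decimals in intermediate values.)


Per-symbol terms -p_i * log2(p_i) with p_i = f_i/54:
  p = 3/54 = 0.055556: log2(p) = -4.169925, -p*log2(p) = 0.231663
  p = 1/54 = 0.018519: log2(p) = -5.754888, -p*log2(p) = 0.106572
  p = 17/54 = 0.314815: log2(p) = -1.667425, -p*log2(p) = 0.524930
  p = 17/54 = 0.314815: log2(p) = -1.667425, -p*log2(p) = 0.524930
  p = 12/54 = 0.222222: log2(p) = -2.169925, -p*log2(p) = 0.482206
  p = 4/54 = 0.074074: log2(p) = -3.754888, -p*log2(p) = 0.278140
H = 0.231663 + 0.106572 + 0.524930 + 0.524930 + 0.482206 + 0.278140 = 2.148441

H = 2.1484 bits/symbol


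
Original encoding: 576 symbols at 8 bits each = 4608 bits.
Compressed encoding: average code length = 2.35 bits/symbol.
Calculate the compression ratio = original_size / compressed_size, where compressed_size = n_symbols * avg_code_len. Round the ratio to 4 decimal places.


original_size = n_symbols * orig_bits = 576 * 8 = 4608 bits
compressed_size = n_symbols * avg_code_len = 576 * 2.35 = 1353.6 bits
ratio = original_size / compressed_size = 4608 / 1353.6 = 3.4043

Compression ratio = 3.4043


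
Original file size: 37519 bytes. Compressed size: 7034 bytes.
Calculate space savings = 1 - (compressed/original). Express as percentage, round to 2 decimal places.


ratio = compressed/original = 7034/37519 = 0.187478
savings = 1 - ratio = 1 - 0.187478 = 0.812522
as a percentage: 0.812522 * 100 = 81.25%

Space savings = 1 - 7034/37519 = 81.25%


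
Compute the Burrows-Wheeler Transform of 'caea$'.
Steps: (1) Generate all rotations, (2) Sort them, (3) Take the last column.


Rotations (sorted):
  0: $caea -> last char: a
  1: a$cae -> last char: e
  2: aea$c -> last char: c
  3: caea$ -> last char: $
  4: ea$ca -> last char: a


BWT = aec$a


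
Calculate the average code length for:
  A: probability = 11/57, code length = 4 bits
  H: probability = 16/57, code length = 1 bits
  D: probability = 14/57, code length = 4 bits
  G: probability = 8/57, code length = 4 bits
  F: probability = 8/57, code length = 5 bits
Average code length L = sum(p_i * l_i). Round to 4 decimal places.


Weighted contributions p_i * l_i:
  A: (11/57) * 4 = 44/57
  H: (16/57) * 1 = 16/57
  D: (14/57) * 4 = 56/57
  G: (8/57) * 4 = 32/57
  F: (8/57) * 5 = 40/57
Sum = (44 + 16 + 56 + 32 + 40)/57 = 188/57

L = 188/57 = 3.2982 bits/symbol


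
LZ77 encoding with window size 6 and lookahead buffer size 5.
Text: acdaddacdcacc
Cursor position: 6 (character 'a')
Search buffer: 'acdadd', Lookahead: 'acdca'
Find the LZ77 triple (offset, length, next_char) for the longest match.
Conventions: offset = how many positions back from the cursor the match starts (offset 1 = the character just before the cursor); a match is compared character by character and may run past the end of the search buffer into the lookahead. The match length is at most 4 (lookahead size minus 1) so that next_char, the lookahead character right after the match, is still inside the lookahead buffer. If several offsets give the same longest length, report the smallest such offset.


Try each offset into the search buffer:
  offset=1 (pos 5, char 'd'): match length 0
  offset=2 (pos 4, char 'd'): match length 0
  offset=3 (pos 3, char 'a'): match length 1
  offset=4 (pos 2, char 'd'): match length 0
  offset=5 (pos 1, char 'c'): match length 0
  offset=6 (pos 0, char 'a'): match length 3
Longest match has length 3 at offset 6.
next_char = character at position 6 + 3 = 9 -> 'c'

Best match: offset=6, length=3 (matching 'acd' starting at position 0)
LZ77 triple: (6, 3, 'c')


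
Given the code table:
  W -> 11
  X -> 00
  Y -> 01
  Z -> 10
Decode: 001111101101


Decoding:
00 -> X
11 -> W
11 -> W
10 -> Z
11 -> W
01 -> Y


Result: XWWZWY


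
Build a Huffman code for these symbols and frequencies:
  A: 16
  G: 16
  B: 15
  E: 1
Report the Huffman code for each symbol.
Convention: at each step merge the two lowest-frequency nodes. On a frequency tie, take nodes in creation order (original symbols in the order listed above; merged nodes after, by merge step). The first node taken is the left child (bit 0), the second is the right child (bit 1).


Huffman tree construction:
Step 1: Merge E(1) + B(15) = 16
Step 2: Merge A(16) + G(16) = 32
Step 3: Merge (E+B)(16) + (A+G)(32) = 48
Read each symbol's code off the tree from the root (left child = 0, right child = 1).

Codes:
  A: 10 (length 2)
  G: 11 (length 2)
  B: 01 (length 2)
  E: 00 (length 2)
Average code length: 96/48 = 2.0000 bits/symbol


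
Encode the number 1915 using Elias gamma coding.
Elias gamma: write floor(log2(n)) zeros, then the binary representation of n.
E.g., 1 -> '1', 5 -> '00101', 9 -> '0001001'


num_bits = floor(log2(1915)) + 1 = 11
leading_zeros = num_bits - 1 = 10
binary(1915) = 11101111011

Elias gamma(1915) = '0000000000' + '11101111011' = 000000000011101111011 (21 bits)


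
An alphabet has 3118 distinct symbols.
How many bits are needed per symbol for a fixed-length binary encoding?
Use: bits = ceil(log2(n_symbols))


log2(3118) = 11.6064
Bracket: 2^11 = 2048 < 3118 <= 2^12 = 4096
So ceil(log2(3118)) = 12

bits = ceil(log2(3118)) = ceil(11.6064) = 12 bits


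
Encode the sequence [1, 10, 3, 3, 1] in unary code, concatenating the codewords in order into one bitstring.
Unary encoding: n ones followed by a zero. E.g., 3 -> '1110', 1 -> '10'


Encode each number as n ones followed by a terminating 0:
  1 -> 10 (2 bits)
  10 -> 11111111110 (11 bits)
  3 -> 1110 (4 bits)
  3 -> 1110 (4 bits)
  1 -> 10 (2 bits)
Total length = 2 + 11 + 4 + 4 + 2 = 23 bits.

Unary([1, 10, 3, 3, 1]) = 10111111111101110111010 (23 bits)


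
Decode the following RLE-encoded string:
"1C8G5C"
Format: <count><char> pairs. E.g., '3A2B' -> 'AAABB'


Expanding each <count><char> pair:
  1C -> 'C'
  8G -> 'GGGGGGGG'
  5C -> 'CCCCC'

Decoded = CGGGGGGGGCCCCC


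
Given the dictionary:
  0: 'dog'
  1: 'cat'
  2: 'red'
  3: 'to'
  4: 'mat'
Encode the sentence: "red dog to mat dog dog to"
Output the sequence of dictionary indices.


Look up each word in the dictionary:
  'red' -> 2
  'dog' -> 0
  'to' -> 3
  'mat' -> 4
  'dog' -> 0
  'dog' -> 0
  'to' -> 3

Encoded: [2, 0, 3, 4, 0, 0, 3]


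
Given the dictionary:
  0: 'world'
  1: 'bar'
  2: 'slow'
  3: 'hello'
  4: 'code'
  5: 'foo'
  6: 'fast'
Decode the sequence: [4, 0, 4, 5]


Look up each index in the dictionary:
  4 -> 'code'
  0 -> 'world'
  4 -> 'code'
  5 -> 'foo'

Decoded: "code world code foo"


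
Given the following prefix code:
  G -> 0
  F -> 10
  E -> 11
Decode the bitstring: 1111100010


Decoding step by step:
Bits 11 -> E
Bits 11 -> E
Bits 10 -> F
Bits 0 -> G
Bits 0 -> G
Bits 10 -> F


Decoded message: EEFGGF


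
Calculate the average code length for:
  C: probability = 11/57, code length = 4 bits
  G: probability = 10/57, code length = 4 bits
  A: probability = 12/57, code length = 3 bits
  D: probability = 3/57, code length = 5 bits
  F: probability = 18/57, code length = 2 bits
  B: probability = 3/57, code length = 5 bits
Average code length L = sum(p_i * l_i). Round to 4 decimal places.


Weighted contributions p_i * l_i:
  C: (11/57) * 4 = 44/57
  G: (10/57) * 4 = 40/57
  A: (12/57) * 3 = 36/57
  D: (3/57) * 5 = 15/57
  F: (18/57) * 2 = 36/57
  B: (3/57) * 5 = 15/57
Sum = (44 + 40 + 36 + 15 + 36 + 15)/57 = 186/57

L = 186/57 = 3.2632 bits/symbol


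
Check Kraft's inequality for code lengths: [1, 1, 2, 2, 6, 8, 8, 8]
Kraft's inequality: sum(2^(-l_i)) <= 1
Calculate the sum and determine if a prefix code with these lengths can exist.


Sum = 2^(-1) + 2^(-1) + 2^(-2) + 2^(-2) + 2^(-6) + 2^(-8) + 2^(-8) + 2^(-8)
    = 0.5 + 0.5 + 0.25 + 0.25 + 0.015625 + 0.00390625 + 0.00390625 + 0.00390625
    = 391/256 = 1.52734375
Since 1.52734375 > 1, Kraft's inequality is NOT satisfied.
A prefix code with these lengths CANNOT exist.

Kraft sum = 1.52734375. Not satisfied.


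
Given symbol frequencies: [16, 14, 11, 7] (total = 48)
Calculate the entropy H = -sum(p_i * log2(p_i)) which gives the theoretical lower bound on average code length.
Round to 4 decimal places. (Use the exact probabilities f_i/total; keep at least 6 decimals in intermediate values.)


Per-symbol terms -p_i * log2(p_i) with p_i = f_i/48:
  p = 16/48 = 0.333333: log2(p) = -1.584963, -p*log2(p) = 0.528321
  p = 14/48 = 0.291667: log2(p) = -1.777608, -p*log2(p) = 0.518469
  p = 11/48 = 0.229167: log2(p) = -2.125531, -p*log2(p) = 0.487101
  p = 7/48 = 0.145833: log2(p) = -2.777608, -p*log2(p) = 0.405068
H = 0.528321 + 0.518469 + 0.487101 + 0.405068 = 1.938959

H = 1.939 bits/symbol


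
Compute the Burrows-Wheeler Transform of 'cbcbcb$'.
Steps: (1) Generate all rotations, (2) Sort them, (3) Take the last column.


Rotations (sorted):
  0: $cbcbcb -> last char: b
  1: b$cbcbc -> last char: c
  2: bcb$cbc -> last char: c
  3: bcbcb$c -> last char: c
  4: cb$cbcb -> last char: b
  5: cbcb$cb -> last char: b
  6: cbcbcb$ -> last char: $


BWT = bcccbb$


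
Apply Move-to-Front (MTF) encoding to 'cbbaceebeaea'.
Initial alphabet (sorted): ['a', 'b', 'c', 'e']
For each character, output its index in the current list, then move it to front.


MTF encoding:
'c': index 2 in ['a', 'b', 'c', 'e'] -> ['c', 'a', 'b', 'e']
'b': index 2 in ['c', 'a', 'b', 'e'] -> ['b', 'c', 'a', 'e']
'b': index 0 in ['b', 'c', 'a', 'e'] -> ['b', 'c', 'a', 'e']
'a': index 2 in ['b', 'c', 'a', 'e'] -> ['a', 'b', 'c', 'e']
'c': index 2 in ['a', 'b', 'c', 'e'] -> ['c', 'a', 'b', 'e']
'e': index 3 in ['c', 'a', 'b', 'e'] -> ['e', 'c', 'a', 'b']
'e': index 0 in ['e', 'c', 'a', 'b'] -> ['e', 'c', 'a', 'b']
'b': index 3 in ['e', 'c', 'a', 'b'] -> ['b', 'e', 'c', 'a']
'e': index 1 in ['b', 'e', 'c', 'a'] -> ['e', 'b', 'c', 'a']
'a': index 3 in ['e', 'b', 'c', 'a'] -> ['a', 'e', 'b', 'c']
'e': index 1 in ['a', 'e', 'b', 'c'] -> ['e', 'a', 'b', 'c']
'a': index 1 in ['e', 'a', 'b', 'c'] -> ['a', 'e', 'b', 'c']


Output: [2, 2, 0, 2, 2, 3, 0, 3, 1, 3, 1, 1]


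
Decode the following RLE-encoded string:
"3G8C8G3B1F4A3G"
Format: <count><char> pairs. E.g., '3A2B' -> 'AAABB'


Expanding each <count><char> pair:
  3G -> 'GGG'
  8C -> 'CCCCCCCC'
  8G -> 'GGGGGGGG'
  3B -> 'BBB'
  1F -> 'F'
  4A -> 'AAAA'
  3G -> 'GGG'

Decoded = GGGCCCCCCCCGGGGGGGGBBBFAAAAGGG


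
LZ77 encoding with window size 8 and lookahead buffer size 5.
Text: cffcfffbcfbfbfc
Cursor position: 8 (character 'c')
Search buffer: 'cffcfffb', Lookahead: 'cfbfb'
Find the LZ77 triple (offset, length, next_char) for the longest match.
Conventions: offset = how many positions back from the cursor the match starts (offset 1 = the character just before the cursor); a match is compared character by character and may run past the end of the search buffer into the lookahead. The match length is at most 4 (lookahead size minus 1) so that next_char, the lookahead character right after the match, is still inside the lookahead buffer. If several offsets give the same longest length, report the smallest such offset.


Try each offset into the search buffer:
  offset=1 (pos 7, char 'b'): match length 0
  offset=2 (pos 6, char 'f'): match length 0
  offset=3 (pos 5, char 'f'): match length 0
  offset=4 (pos 4, char 'f'): match length 0
  offset=5 (pos 3, char 'c'): match length 2
  offset=6 (pos 2, char 'f'): match length 0
  offset=7 (pos 1, char 'f'): match length 0
  offset=8 (pos 0, char 'c'): match length 2
Longest match has length 2, found at offsets 5, 8; take the smallest, offset 5.
next_char = character at position 8 + 2 = 10 -> 'b'

Best match: offset=5, length=2 (matching 'cf' starting at position 3)
LZ77 triple: (5, 2, 'b')


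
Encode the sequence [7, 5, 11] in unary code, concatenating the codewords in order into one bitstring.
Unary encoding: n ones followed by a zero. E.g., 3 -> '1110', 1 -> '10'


Encode each number as n ones followed by a terminating 0:
  7 -> 11111110 (8 bits)
  5 -> 111110 (6 bits)
  11 -> 111111111110 (12 bits)
Total length = 8 + 6 + 12 = 26 bits.

Unary([7, 5, 11]) = 11111110111110111111111110 (26 bits)


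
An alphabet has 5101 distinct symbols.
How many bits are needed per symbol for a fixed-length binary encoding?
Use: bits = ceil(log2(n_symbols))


log2(5101) = 12.3166
Bracket: 2^12 = 4096 < 5101 <= 2^13 = 8192
So ceil(log2(5101)) = 13

bits = ceil(log2(5101)) = ceil(12.3166) = 13 bits


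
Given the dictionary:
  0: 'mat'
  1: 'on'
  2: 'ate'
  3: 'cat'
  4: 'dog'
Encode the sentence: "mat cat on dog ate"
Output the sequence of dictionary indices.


Look up each word in the dictionary:
  'mat' -> 0
  'cat' -> 3
  'on' -> 1
  'dog' -> 4
  'ate' -> 2

Encoded: [0, 3, 1, 4, 2]


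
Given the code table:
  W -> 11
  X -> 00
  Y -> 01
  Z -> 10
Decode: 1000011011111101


Decoding:
10 -> Z
00 -> X
01 -> Y
10 -> Z
11 -> W
11 -> W
11 -> W
01 -> Y


Result: ZXYZWWWY


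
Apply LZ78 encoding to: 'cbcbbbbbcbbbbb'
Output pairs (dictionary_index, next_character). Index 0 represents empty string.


LZ78 encoding steps:
Dictionary: {0: ''}
Step 1: w='' (idx 0), next='c' -> output (0, 'c'), add 'c' as idx 1
Step 2: w='' (idx 0), next='b' -> output (0, 'b'), add 'b' as idx 2
Step 3: w='c' (idx 1), next='b' -> output (1, 'b'), add 'cb' as idx 3
Step 4: w='b' (idx 2), next='b' -> output (2, 'b'), add 'bb' as idx 4
Step 5: w='bb' (idx 4), next='c' -> output (4, 'c'), add 'bbc' as idx 5
Step 6: w='bb' (idx 4), next='b' -> output (4, 'b'), add 'bbb' as idx 6
Step 7: w='bb' (idx 4), end of input -> output (4, '')


Encoded: [(0, 'c'), (0, 'b'), (1, 'b'), (2, 'b'), (4, 'c'), (4, 'b'), (4, '')]


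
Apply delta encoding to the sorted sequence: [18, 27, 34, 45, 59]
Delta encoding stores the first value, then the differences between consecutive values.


First value: 18
Deltas:
  27 - 18 = 9
  34 - 27 = 7
  45 - 34 = 11
  59 - 45 = 14


Delta encoded: [18, 9, 7, 11, 14]


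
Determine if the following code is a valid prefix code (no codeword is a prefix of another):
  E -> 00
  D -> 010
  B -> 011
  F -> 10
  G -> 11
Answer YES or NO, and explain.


Checking each pair (does one codeword prefix another?):
  E='00' vs D='010': no prefix
  E='00' vs B='011': no prefix
  E='00' vs F='10': no prefix
  E='00' vs G='11': no prefix
  D='010' vs E='00': no prefix
  D='010' vs B='011': no prefix
  D='010' vs F='10': no prefix
  D='010' vs G='11': no prefix
  B='011' vs E='00': no prefix
  B='011' vs D='010': no prefix
  B='011' vs F='10': no prefix
  B='011' vs G='11': no prefix
  F='10' vs E='00': no prefix
  F='10' vs D='010': no prefix
  F='10' vs B='011': no prefix
  F='10' vs G='11': no prefix
  G='11' vs E='00': no prefix
  G='11' vs D='010': no prefix
  G='11' vs B='011': no prefix
  G='11' vs F='10': no prefix
No violation found over all pairs.

YES -- this is a valid prefix code. No codeword is a prefix of any other codeword.


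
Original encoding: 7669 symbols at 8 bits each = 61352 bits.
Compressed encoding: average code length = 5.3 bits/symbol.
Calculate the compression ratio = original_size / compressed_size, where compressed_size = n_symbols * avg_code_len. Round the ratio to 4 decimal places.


original_size = n_symbols * orig_bits = 7669 * 8 = 61352 bits
compressed_size = n_symbols * avg_code_len = 7669 * 5.3 = 40645.7 bits
ratio = original_size / compressed_size = 61352 / 40645.7 = 1.5094

Compression ratio = 1.5094


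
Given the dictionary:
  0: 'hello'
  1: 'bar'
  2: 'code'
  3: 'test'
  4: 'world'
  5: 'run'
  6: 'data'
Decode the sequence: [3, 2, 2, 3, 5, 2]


Look up each index in the dictionary:
  3 -> 'test'
  2 -> 'code'
  2 -> 'code'
  3 -> 'test'
  5 -> 'run'
  2 -> 'code'

Decoded: "test code code test run code"


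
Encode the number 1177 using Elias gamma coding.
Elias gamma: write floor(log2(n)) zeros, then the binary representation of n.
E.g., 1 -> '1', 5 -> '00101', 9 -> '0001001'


num_bits = floor(log2(1177)) + 1 = 11
leading_zeros = num_bits - 1 = 10
binary(1177) = 10010011001

Elias gamma(1177) = '0000000000' + '10010011001' = 000000000010010011001 (21 bits)


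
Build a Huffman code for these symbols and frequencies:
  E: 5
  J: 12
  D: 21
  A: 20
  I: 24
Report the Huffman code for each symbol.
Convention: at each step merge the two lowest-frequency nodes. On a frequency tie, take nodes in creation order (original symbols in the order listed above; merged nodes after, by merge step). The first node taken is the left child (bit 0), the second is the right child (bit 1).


Huffman tree construction:
Step 1: Merge E(5) + J(12) = 17
Step 2: Merge (E+J)(17) + A(20) = 37
Step 3: Merge D(21) + I(24) = 45
Step 4: Merge ((E+J)+A)(37) + (D+I)(45) = 82
Read each symbol's code off the tree from the root (left child = 0, right child = 1).

Codes:
  E: 000 (length 3)
  J: 001 (length 3)
  D: 10 (length 2)
  A: 01 (length 2)
  I: 11 (length 2)
Average code length: 181/82 = 2.2073 bits/symbol


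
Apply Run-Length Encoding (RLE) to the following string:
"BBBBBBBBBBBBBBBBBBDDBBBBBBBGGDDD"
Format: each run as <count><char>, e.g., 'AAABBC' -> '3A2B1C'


Scanning runs left to right:
  i=0: run of 'B' x 18 -> '18B'
  i=18: run of 'D' x 2 -> '2D'
  i=20: run of 'B' x 7 -> '7B'
  i=27: run of 'G' x 2 -> '2G'
  i=29: run of 'D' x 3 -> '3D'

RLE = 18B2D7B2G3D


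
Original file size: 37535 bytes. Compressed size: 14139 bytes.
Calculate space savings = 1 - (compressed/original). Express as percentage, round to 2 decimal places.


ratio = compressed/original = 14139/37535 = 0.376688
savings = 1 - ratio = 1 - 0.376688 = 0.623312
as a percentage: 0.623312 * 100 = 62.33%

Space savings = 1 - 14139/37535 = 62.33%


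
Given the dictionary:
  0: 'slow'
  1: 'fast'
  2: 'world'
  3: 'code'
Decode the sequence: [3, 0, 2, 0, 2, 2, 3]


Look up each index in the dictionary:
  3 -> 'code'
  0 -> 'slow'
  2 -> 'world'
  0 -> 'slow'
  2 -> 'world'
  2 -> 'world'
  3 -> 'code'

Decoded: "code slow world slow world world code"


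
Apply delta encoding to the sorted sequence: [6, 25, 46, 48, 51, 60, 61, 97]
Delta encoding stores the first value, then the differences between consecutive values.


First value: 6
Deltas:
  25 - 6 = 19
  46 - 25 = 21
  48 - 46 = 2
  51 - 48 = 3
  60 - 51 = 9
  61 - 60 = 1
  97 - 61 = 36


Delta encoded: [6, 19, 21, 2, 3, 9, 1, 36]


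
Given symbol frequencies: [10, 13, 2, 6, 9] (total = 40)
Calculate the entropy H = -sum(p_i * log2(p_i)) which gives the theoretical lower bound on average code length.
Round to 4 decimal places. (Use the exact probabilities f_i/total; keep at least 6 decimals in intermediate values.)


Per-symbol terms -p_i * log2(p_i) with p_i = f_i/40:
  p = 10/40 = 0.250000: log2(p) = -2.000000, -p*log2(p) = 0.500000
  p = 13/40 = 0.325000: log2(p) = -1.621488, -p*log2(p) = 0.526984
  p = 2/40 = 0.050000: log2(p) = -4.321928, -p*log2(p) = 0.216096
  p = 6/40 = 0.150000: log2(p) = -2.736966, -p*log2(p) = 0.410545
  p = 9/40 = 0.225000: log2(p) = -2.152003, -p*log2(p) = 0.484201
H = 0.500000 + 0.526984 + 0.216096 + 0.410545 + 0.484201 = 2.137826

H = 2.1378 bits/symbol


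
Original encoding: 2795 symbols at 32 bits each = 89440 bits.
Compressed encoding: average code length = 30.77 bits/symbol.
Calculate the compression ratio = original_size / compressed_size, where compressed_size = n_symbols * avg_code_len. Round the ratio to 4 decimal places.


original_size = n_symbols * orig_bits = 2795 * 32 = 89440 bits
compressed_size = n_symbols * avg_code_len = 2795 * 30.77 = 86002.15 bits
ratio = original_size / compressed_size = 89440 / 86002.15 = 1.04

Compression ratio = 1.04


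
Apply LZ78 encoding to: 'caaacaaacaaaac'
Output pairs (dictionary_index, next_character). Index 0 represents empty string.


LZ78 encoding steps:
Dictionary: {0: ''}
Step 1: w='' (idx 0), next='c' -> output (0, 'c'), add 'c' as idx 1
Step 2: w='' (idx 0), next='a' -> output (0, 'a'), add 'a' as idx 2
Step 3: w='a' (idx 2), next='a' -> output (2, 'a'), add 'aa' as idx 3
Step 4: w='c' (idx 1), next='a' -> output (1, 'a'), add 'ca' as idx 4
Step 5: w='aa' (idx 3), next='c' -> output (3, 'c'), add 'aac' as idx 5
Step 6: w='aa' (idx 3), next='a' -> output (3, 'a'), add 'aaa' as idx 6
Step 7: w='a' (idx 2), next='c' -> output (2, 'c'), add 'ac' as idx 7


Encoded: [(0, 'c'), (0, 'a'), (2, 'a'), (1, 'a'), (3, 'c'), (3, 'a'), (2, 'c')]


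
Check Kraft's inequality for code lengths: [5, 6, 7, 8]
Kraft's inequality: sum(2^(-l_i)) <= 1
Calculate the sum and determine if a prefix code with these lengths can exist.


Sum = 2^(-5) + 2^(-6) + 2^(-7) + 2^(-8)
    = 0.03125 + 0.015625 + 0.0078125 + 0.00390625
    = 15/256 = 0.05859375
Since 0.05859375 <= 1, Kraft's inequality IS satisfied.
A prefix code with these lengths CAN exist.

Kraft sum = 0.05859375. Satisfied.


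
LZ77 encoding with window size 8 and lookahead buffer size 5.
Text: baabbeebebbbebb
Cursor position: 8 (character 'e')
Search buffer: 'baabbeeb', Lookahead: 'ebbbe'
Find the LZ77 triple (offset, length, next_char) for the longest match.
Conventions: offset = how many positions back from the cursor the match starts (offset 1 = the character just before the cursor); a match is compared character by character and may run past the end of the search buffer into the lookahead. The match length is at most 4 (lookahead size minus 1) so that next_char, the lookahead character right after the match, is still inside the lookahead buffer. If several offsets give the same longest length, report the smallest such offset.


Try each offset into the search buffer:
  offset=1 (pos 7, char 'b'): match length 0
  offset=2 (pos 6, char 'e'): match length 2
  offset=3 (pos 5, char 'e'): match length 1
  offset=4 (pos 4, char 'b'): match length 0
  offset=5 (pos 3, char 'b'): match length 0
  offset=6 (pos 2, char 'a'): match length 0
  offset=7 (pos 1, char 'a'): match length 0
  offset=8 (pos 0, char 'b'): match length 0
Longest match has length 2 at offset 2.
next_char = character at position 8 + 2 = 10 -> 'b'

Best match: offset=2, length=2 (matching 'eb' starting at position 6)
LZ77 triple: (2, 2, 'b')


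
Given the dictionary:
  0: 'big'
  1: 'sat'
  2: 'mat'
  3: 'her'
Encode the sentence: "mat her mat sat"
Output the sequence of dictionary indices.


Look up each word in the dictionary:
  'mat' -> 2
  'her' -> 3
  'mat' -> 2
  'sat' -> 1

Encoded: [2, 3, 2, 1]


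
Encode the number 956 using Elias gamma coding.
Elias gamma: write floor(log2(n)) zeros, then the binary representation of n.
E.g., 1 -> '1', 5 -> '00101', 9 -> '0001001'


num_bits = floor(log2(956)) + 1 = 10
leading_zeros = num_bits - 1 = 9
binary(956) = 1110111100

Elias gamma(956) = '000000000' + '1110111100' = 0000000001110111100 (19 bits)


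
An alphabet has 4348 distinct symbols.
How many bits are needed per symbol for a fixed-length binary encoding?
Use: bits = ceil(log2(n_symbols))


log2(4348) = 12.0861
Bracket: 2^12 = 4096 < 4348 <= 2^13 = 8192
So ceil(log2(4348)) = 13

bits = ceil(log2(4348)) = ceil(12.0861) = 13 bits


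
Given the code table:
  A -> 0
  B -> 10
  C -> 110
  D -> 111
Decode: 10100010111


Decoding:
10 -> B
10 -> B
0 -> A
0 -> A
10 -> B
111 -> D


Result: BBAABD


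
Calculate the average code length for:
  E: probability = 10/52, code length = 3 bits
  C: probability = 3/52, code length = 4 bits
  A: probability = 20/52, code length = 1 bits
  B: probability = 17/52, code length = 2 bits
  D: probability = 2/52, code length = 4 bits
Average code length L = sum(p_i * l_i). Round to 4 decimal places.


Weighted contributions p_i * l_i:
  E: (10/52) * 3 = 30/52
  C: (3/52) * 4 = 12/52
  A: (20/52) * 1 = 20/52
  B: (17/52) * 2 = 34/52
  D: (2/52) * 4 = 8/52
Sum = (30 + 12 + 20 + 34 + 8)/52 = 104/52

L = 104/52 = 2.0000 bits/symbol


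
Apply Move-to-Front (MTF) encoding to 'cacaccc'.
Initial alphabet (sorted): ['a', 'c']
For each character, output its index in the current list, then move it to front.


MTF encoding:
'c': index 1 in ['a', 'c'] -> ['c', 'a']
'a': index 1 in ['c', 'a'] -> ['a', 'c']
'c': index 1 in ['a', 'c'] -> ['c', 'a']
'a': index 1 in ['c', 'a'] -> ['a', 'c']
'c': index 1 in ['a', 'c'] -> ['c', 'a']
'c': index 0 in ['c', 'a'] -> ['c', 'a']
'c': index 0 in ['c', 'a'] -> ['c', 'a']


Output: [1, 1, 1, 1, 1, 0, 0]


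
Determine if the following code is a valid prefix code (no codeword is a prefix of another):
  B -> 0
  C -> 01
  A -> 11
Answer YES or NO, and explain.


Checking each pair (does one codeword prefix another?):
  B='0' vs C='01': prefix -- VIOLATION

NO -- this is NOT a valid prefix code. B (0) is a prefix of C (01).


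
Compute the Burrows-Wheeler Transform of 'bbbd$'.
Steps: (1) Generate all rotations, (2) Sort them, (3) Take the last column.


Rotations (sorted):
  0: $bbbd -> last char: d
  1: bbbd$ -> last char: $
  2: bbd$b -> last char: b
  3: bd$bb -> last char: b
  4: d$bbb -> last char: b


BWT = d$bbb


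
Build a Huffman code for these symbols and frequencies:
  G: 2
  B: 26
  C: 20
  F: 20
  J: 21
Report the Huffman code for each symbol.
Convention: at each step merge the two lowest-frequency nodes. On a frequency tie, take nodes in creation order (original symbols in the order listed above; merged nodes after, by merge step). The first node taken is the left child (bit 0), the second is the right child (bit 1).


Huffman tree construction:
Step 1: Merge G(2) + C(20) = 22
Step 2: Merge F(20) + J(21) = 41
Step 3: Merge (G+C)(22) + B(26) = 48
Step 4: Merge (F+J)(41) + ((G+C)+B)(48) = 89
Read each symbol's code off the tree from the root (left child = 0, right child = 1).

Codes:
  G: 100 (length 3)
  B: 11 (length 2)
  C: 101 (length 3)
  F: 00 (length 2)
  J: 01 (length 2)
Average code length: 200/89 = 2.2472 bits/symbol


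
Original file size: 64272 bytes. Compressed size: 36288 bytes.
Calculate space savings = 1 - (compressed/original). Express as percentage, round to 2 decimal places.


ratio = compressed/original = 36288/64272 = 0.5646
savings = 1 - ratio = 1 - 0.5646 = 0.4354
as a percentage: 0.4354 * 100 = 43.54%

Space savings = 1 - 36288/64272 = 43.54%


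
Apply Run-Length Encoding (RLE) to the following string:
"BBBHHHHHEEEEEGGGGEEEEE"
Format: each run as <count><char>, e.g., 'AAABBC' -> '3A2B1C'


Scanning runs left to right:
  i=0: run of 'B' x 3 -> '3B'
  i=3: run of 'H' x 5 -> '5H'
  i=8: run of 'E' x 5 -> '5E'
  i=13: run of 'G' x 4 -> '4G'
  i=17: run of 'E' x 5 -> '5E'

RLE = 3B5H5E4G5E


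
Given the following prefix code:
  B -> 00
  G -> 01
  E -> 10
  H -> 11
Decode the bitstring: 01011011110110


Decoding step by step:
Bits 01 -> G
Bits 01 -> G
Bits 10 -> E
Bits 11 -> H
Bits 11 -> H
Bits 01 -> G
Bits 10 -> E


Decoded message: GGEHHGE


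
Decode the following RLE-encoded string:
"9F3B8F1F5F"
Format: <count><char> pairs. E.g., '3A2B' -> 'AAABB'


Expanding each <count><char> pair:
  9F -> 'FFFFFFFFF'
  3B -> 'BBB'
  8F -> 'FFFFFFFF'
  1F -> 'F'
  5F -> 'FFFFF'

Decoded = FFFFFFFFFBBBFFFFFFFFFFFFFF


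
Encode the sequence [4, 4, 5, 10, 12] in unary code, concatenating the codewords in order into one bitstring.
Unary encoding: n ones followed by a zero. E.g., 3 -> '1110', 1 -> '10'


Encode each number as n ones followed by a terminating 0:
  4 -> 11110 (5 bits)
  4 -> 11110 (5 bits)
  5 -> 111110 (6 bits)
  10 -> 11111111110 (11 bits)
  12 -> 1111111111110 (13 bits)
Total length = 5 + 5 + 6 + 11 + 13 = 40 bits.

Unary([4, 4, 5, 10, 12]) = 1111011110111110111111111101111111111110 (40 bits)


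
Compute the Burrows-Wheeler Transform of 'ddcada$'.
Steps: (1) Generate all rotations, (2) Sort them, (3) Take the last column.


Rotations (sorted):
  0: $ddcada -> last char: a
  1: a$ddcad -> last char: d
  2: ada$ddc -> last char: c
  3: cada$dd -> last char: d
  4: da$ddca -> last char: a
  5: dcada$d -> last char: d
  6: ddcada$ -> last char: $


BWT = adcdad$


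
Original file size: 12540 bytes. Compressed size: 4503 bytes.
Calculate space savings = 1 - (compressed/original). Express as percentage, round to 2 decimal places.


ratio = compressed/original = 4503/12540 = 0.359091
savings = 1 - ratio = 1 - 0.359091 = 0.640909
as a percentage: 0.640909 * 100 = 64.09%

Space savings = 1 - 4503/12540 = 64.09%


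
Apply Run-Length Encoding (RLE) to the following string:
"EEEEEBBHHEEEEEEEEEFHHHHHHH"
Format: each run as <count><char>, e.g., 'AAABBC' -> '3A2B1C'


Scanning runs left to right:
  i=0: run of 'E' x 5 -> '5E'
  i=5: run of 'B' x 2 -> '2B'
  i=7: run of 'H' x 2 -> '2H'
  i=9: run of 'E' x 9 -> '9E'
  i=18: run of 'F' x 1 -> '1F'
  i=19: run of 'H' x 7 -> '7H'

RLE = 5E2B2H9E1F7H


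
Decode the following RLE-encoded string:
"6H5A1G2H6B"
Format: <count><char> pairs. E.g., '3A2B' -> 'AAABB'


Expanding each <count><char> pair:
  6H -> 'HHHHHH'
  5A -> 'AAAAA'
  1G -> 'G'
  2H -> 'HH'
  6B -> 'BBBBBB'

Decoded = HHHHHHAAAAAGHHBBBBBB


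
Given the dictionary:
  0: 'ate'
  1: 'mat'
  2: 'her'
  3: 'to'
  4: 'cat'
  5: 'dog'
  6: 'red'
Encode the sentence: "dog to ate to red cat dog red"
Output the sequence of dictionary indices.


Look up each word in the dictionary:
  'dog' -> 5
  'to' -> 3
  'ate' -> 0
  'to' -> 3
  'red' -> 6
  'cat' -> 4
  'dog' -> 5
  'red' -> 6

Encoded: [5, 3, 0, 3, 6, 4, 5, 6]


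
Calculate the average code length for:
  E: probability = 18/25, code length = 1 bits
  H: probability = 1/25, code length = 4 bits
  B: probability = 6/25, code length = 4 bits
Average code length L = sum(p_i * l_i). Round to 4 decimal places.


Weighted contributions p_i * l_i:
  E: (18/25) * 1 = 18/25
  H: (1/25) * 4 = 4/25
  B: (6/25) * 4 = 24/25
Sum = (18 + 4 + 24)/25 = 46/25

L = 46/25 = 1.8400 bits/symbol


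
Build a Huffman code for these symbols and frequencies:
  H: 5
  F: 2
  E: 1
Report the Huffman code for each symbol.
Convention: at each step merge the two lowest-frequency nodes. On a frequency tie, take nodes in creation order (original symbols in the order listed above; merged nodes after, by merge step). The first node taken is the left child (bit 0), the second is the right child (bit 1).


Huffman tree construction:
Step 1: Merge E(1) + F(2) = 3
Step 2: Merge (E+F)(3) + H(5) = 8
Read each symbol's code off the tree from the root (left child = 0, right child = 1).

Codes:
  H: 1 (length 1)
  F: 01 (length 2)
  E: 00 (length 2)
Average code length: 11/8 = 1.3750 bits/symbol


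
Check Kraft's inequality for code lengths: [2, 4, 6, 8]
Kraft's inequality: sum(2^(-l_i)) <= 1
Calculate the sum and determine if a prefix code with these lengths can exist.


Sum = 2^(-2) + 2^(-4) + 2^(-6) + 2^(-8)
    = 0.25 + 0.0625 + 0.015625 + 0.00390625
    = 85/256 = 0.33203125
Since 0.33203125 <= 1, Kraft's inequality IS satisfied.
A prefix code with these lengths CAN exist.

Kraft sum = 0.33203125. Satisfied.


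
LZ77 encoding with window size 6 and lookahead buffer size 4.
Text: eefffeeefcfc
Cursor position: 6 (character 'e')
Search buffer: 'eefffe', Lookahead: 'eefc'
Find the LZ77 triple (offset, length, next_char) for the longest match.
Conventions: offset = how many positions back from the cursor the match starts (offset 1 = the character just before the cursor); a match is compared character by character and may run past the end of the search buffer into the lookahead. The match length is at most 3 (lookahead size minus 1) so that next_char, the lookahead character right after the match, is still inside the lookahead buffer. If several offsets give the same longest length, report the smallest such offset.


Try each offset into the search buffer:
  offset=1 (pos 5, char 'e'): match length 2
  offset=2 (pos 4, char 'f'): match length 0
  offset=3 (pos 3, char 'f'): match length 0
  offset=4 (pos 2, char 'f'): match length 0
  offset=5 (pos 1, char 'e'): match length 1
  offset=6 (pos 0, char 'e'): match length 3
Longest match has length 3 at offset 6.
next_char = character at position 6 + 3 = 9 -> 'c'

Best match: offset=6, length=3 (matching 'eef' starting at position 0)
LZ77 triple: (6, 3, 'c')


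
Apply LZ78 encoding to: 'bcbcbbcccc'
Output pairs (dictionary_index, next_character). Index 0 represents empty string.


LZ78 encoding steps:
Dictionary: {0: ''}
Step 1: w='' (idx 0), next='b' -> output (0, 'b'), add 'b' as idx 1
Step 2: w='' (idx 0), next='c' -> output (0, 'c'), add 'c' as idx 2
Step 3: w='b' (idx 1), next='c' -> output (1, 'c'), add 'bc' as idx 3
Step 4: w='b' (idx 1), next='b' -> output (1, 'b'), add 'bb' as idx 4
Step 5: w='c' (idx 2), next='c' -> output (2, 'c'), add 'cc' as idx 5
Step 6: w='cc' (idx 5), end of input -> output (5, '')


Encoded: [(0, 'b'), (0, 'c'), (1, 'c'), (1, 'b'), (2, 'c'), (5, '')]


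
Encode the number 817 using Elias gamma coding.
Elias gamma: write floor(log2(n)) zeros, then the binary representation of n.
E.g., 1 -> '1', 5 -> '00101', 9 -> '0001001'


num_bits = floor(log2(817)) + 1 = 10
leading_zeros = num_bits - 1 = 9
binary(817) = 1100110001

Elias gamma(817) = '000000000' + '1100110001' = 0000000001100110001 (19 bits)


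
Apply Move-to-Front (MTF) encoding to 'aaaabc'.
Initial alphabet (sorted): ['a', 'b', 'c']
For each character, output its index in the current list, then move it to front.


MTF encoding:
'a': index 0 in ['a', 'b', 'c'] -> ['a', 'b', 'c']
'a': index 0 in ['a', 'b', 'c'] -> ['a', 'b', 'c']
'a': index 0 in ['a', 'b', 'c'] -> ['a', 'b', 'c']
'a': index 0 in ['a', 'b', 'c'] -> ['a', 'b', 'c']
'b': index 1 in ['a', 'b', 'c'] -> ['b', 'a', 'c']
'c': index 2 in ['b', 'a', 'c'] -> ['c', 'b', 'a']


Output: [0, 0, 0, 0, 1, 2]


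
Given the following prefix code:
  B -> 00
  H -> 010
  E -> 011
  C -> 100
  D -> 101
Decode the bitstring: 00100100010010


Decoding step by step:
Bits 00 -> B
Bits 100 -> C
Bits 100 -> C
Bits 010 -> H
Bits 010 -> H


Decoded message: BCCHH


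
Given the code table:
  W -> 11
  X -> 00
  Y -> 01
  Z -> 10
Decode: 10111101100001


Decoding:
10 -> Z
11 -> W
11 -> W
01 -> Y
10 -> Z
00 -> X
01 -> Y


Result: ZWWYZXY


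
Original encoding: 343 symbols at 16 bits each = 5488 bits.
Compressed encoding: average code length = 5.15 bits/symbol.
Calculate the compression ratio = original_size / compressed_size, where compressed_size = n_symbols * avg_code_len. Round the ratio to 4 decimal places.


original_size = n_symbols * orig_bits = 343 * 16 = 5488 bits
compressed_size = n_symbols * avg_code_len = 343 * 5.15 = 1766.45 bits
ratio = original_size / compressed_size = 5488 / 1766.45 = 3.1068

Compression ratio = 3.1068


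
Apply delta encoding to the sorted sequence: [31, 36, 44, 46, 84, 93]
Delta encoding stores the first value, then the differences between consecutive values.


First value: 31
Deltas:
  36 - 31 = 5
  44 - 36 = 8
  46 - 44 = 2
  84 - 46 = 38
  93 - 84 = 9


Delta encoded: [31, 5, 8, 2, 38, 9]


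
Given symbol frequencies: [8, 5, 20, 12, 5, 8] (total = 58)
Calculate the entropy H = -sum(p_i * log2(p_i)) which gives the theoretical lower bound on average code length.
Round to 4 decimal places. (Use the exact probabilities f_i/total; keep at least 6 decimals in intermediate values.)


Per-symbol terms -p_i * log2(p_i) with p_i = f_i/58:
  p = 8/58 = 0.137931: log2(p) = -2.857981, -p*log2(p) = 0.394204
  p = 5/58 = 0.086207: log2(p) = -3.536053, -p*log2(p) = 0.304832
  p = 20/58 = 0.344828: log2(p) = -1.536053, -p*log2(p) = 0.529673
  p = 12/58 = 0.206897: log2(p) = -2.273018, -p*log2(p) = 0.470280
  p = 5/58 = 0.086207: log2(p) = -3.536053, -p*log2(p) = 0.304832
  p = 8/58 = 0.137931: log2(p) = -2.857981, -p*log2(p) = 0.394204
H = 0.394204 + 0.304832 + 0.529673 + 0.470280 + 0.304832 + 0.394204 = 2.398025

H = 2.398 bits/symbol


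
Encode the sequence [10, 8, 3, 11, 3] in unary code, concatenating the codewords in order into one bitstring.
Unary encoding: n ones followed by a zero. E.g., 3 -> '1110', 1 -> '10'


Encode each number as n ones followed by a terminating 0:
  10 -> 11111111110 (11 bits)
  8 -> 111111110 (9 bits)
  3 -> 1110 (4 bits)
  11 -> 111111111110 (12 bits)
  3 -> 1110 (4 bits)
Total length = 11 + 9 + 4 + 12 + 4 = 40 bits.

Unary([10, 8, 3, 11, 3]) = 1111111111011111111011101111111111101110 (40 bits)


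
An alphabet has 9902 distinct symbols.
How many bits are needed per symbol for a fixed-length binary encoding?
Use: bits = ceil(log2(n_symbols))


log2(9902) = 13.2735
Bracket: 2^13 = 8192 < 9902 <= 2^14 = 16384
So ceil(log2(9902)) = 14

bits = ceil(log2(9902)) = ceil(13.2735) = 14 bits
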